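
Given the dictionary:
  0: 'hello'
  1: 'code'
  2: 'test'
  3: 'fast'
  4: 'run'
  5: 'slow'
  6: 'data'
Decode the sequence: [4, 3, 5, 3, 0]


Look up each index in the dictionary:
  4 -> 'run'
  3 -> 'fast'
  5 -> 'slow'
  3 -> 'fast'
  0 -> 'hello'

Decoded: "run fast slow fast hello"


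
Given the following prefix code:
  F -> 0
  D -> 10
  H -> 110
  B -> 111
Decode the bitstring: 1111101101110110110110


Decoding step by step:
Bits 111 -> B
Bits 110 -> H
Bits 110 -> H
Bits 111 -> B
Bits 0 -> F
Bits 110 -> H
Bits 110 -> H
Bits 110 -> H


Decoded message: BHHBFHHH


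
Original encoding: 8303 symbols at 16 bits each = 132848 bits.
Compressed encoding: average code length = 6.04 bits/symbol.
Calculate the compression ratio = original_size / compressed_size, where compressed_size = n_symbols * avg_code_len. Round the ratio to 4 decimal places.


original_size = n_symbols * orig_bits = 8303 * 16 = 132848 bits
compressed_size = n_symbols * avg_code_len = 8303 * 6.04 = 50150.12 bits
ratio = original_size / compressed_size = 132848 / 50150.12 = 2.649

Compression ratio = 2.649


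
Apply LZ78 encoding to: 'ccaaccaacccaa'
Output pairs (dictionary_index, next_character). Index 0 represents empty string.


LZ78 encoding steps:
Dictionary: {0: ''}
Step 1: w='' (idx 0), next='c' -> output (0, 'c'), add 'c' as idx 1
Step 2: w='c' (idx 1), next='a' -> output (1, 'a'), add 'ca' as idx 2
Step 3: w='' (idx 0), next='a' -> output (0, 'a'), add 'a' as idx 3
Step 4: w='c' (idx 1), next='c' -> output (1, 'c'), add 'cc' as idx 4
Step 5: w='a' (idx 3), next='a' -> output (3, 'a'), add 'aa' as idx 5
Step 6: w='cc' (idx 4), next='c' -> output (4, 'c'), add 'ccc' as idx 6
Step 7: w='aa' (idx 5), end of input -> output (5, '')


Encoded: [(0, 'c'), (1, 'a'), (0, 'a'), (1, 'c'), (3, 'a'), (4, 'c'), (5, '')]


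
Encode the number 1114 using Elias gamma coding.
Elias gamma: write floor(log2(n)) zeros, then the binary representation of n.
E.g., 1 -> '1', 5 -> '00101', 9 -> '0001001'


num_bits = floor(log2(1114)) + 1 = 11
leading_zeros = num_bits - 1 = 10
binary(1114) = 10001011010

Elias gamma(1114) = '0000000000' + '10001011010' = 000000000010001011010 (21 bits)


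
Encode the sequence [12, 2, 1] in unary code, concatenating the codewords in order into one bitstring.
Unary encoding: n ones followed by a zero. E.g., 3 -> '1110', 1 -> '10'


Encode each number as n ones followed by a terminating 0:
  12 -> 1111111111110 (13 bits)
  2 -> 110 (3 bits)
  1 -> 10 (2 bits)
Total length = 13 + 3 + 2 = 18 bits.

Unary([12, 2, 1]) = 111111111111011010 (18 bits)


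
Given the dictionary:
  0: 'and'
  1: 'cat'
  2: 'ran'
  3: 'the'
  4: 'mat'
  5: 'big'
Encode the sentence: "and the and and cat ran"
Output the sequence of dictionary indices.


Look up each word in the dictionary:
  'and' -> 0
  'the' -> 3
  'and' -> 0
  'and' -> 0
  'cat' -> 1
  'ran' -> 2

Encoded: [0, 3, 0, 0, 1, 2]


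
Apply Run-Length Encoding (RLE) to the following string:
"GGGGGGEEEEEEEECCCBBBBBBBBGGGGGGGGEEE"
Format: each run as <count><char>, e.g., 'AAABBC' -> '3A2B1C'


Scanning runs left to right:
  i=0: run of 'G' x 6 -> '6G'
  i=6: run of 'E' x 8 -> '8E'
  i=14: run of 'C' x 3 -> '3C'
  i=17: run of 'B' x 8 -> '8B'
  i=25: run of 'G' x 8 -> '8G'
  i=33: run of 'E' x 3 -> '3E'

RLE = 6G8E3C8B8G3E


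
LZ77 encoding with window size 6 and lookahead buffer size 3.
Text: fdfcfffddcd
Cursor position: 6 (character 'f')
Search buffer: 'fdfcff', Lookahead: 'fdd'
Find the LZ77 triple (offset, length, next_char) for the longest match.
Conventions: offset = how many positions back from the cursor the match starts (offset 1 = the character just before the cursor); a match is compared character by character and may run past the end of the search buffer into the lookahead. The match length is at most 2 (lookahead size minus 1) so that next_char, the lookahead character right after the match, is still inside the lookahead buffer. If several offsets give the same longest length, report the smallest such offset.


Try each offset into the search buffer:
  offset=1 (pos 5, char 'f'): match length 1
  offset=2 (pos 4, char 'f'): match length 1
  offset=3 (pos 3, char 'c'): match length 0
  offset=4 (pos 2, char 'f'): match length 1
  offset=5 (pos 1, char 'd'): match length 0
  offset=6 (pos 0, char 'f'): match length 2
Longest match has length 2 at offset 6.
next_char = character at position 6 + 2 = 8 -> 'd'

Best match: offset=6, length=2 (matching 'fd' starting at position 0)
LZ77 triple: (6, 2, 'd')


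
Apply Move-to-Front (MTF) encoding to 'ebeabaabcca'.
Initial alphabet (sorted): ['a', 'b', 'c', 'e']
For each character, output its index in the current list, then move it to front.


MTF encoding:
'e': index 3 in ['a', 'b', 'c', 'e'] -> ['e', 'a', 'b', 'c']
'b': index 2 in ['e', 'a', 'b', 'c'] -> ['b', 'e', 'a', 'c']
'e': index 1 in ['b', 'e', 'a', 'c'] -> ['e', 'b', 'a', 'c']
'a': index 2 in ['e', 'b', 'a', 'c'] -> ['a', 'e', 'b', 'c']
'b': index 2 in ['a', 'e', 'b', 'c'] -> ['b', 'a', 'e', 'c']
'a': index 1 in ['b', 'a', 'e', 'c'] -> ['a', 'b', 'e', 'c']
'a': index 0 in ['a', 'b', 'e', 'c'] -> ['a', 'b', 'e', 'c']
'b': index 1 in ['a', 'b', 'e', 'c'] -> ['b', 'a', 'e', 'c']
'c': index 3 in ['b', 'a', 'e', 'c'] -> ['c', 'b', 'a', 'e']
'c': index 0 in ['c', 'b', 'a', 'e'] -> ['c', 'b', 'a', 'e']
'a': index 2 in ['c', 'b', 'a', 'e'] -> ['a', 'c', 'b', 'e']


Output: [3, 2, 1, 2, 2, 1, 0, 1, 3, 0, 2]


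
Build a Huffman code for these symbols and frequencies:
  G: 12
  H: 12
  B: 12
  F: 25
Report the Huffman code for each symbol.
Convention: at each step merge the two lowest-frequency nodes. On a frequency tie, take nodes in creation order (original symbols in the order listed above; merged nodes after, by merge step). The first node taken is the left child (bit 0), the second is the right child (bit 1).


Huffman tree construction:
Step 1: Merge G(12) + H(12) = 24
Step 2: Merge B(12) + (G+H)(24) = 36
Step 3: Merge F(25) + (B+(G+H))(36) = 61
Read each symbol's code off the tree from the root (left child = 0, right child = 1).

Codes:
  G: 110 (length 3)
  H: 111 (length 3)
  B: 10 (length 2)
  F: 0 (length 1)
Average code length: 121/61 = 1.9836 bits/symbol


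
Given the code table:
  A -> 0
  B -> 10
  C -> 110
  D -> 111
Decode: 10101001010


Decoding:
10 -> B
10 -> B
10 -> B
0 -> A
10 -> B
10 -> B


Result: BBBABB


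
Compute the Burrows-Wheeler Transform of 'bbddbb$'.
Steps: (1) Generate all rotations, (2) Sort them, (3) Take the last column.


Rotations (sorted):
  0: $bbddbb -> last char: b
  1: b$bbddb -> last char: b
  2: bb$bbdd -> last char: d
  3: bbddbb$ -> last char: $
  4: bddbb$b -> last char: b
  5: dbb$bbd -> last char: d
  6: ddbb$bb -> last char: b


BWT = bbd$bdb


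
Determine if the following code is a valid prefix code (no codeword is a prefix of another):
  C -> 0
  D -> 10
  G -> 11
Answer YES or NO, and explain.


Checking each pair (does one codeword prefix another?):
  C='0' vs D='10': no prefix
  C='0' vs G='11': no prefix
  D='10' vs C='0': no prefix
  D='10' vs G='11': no prefix
  G='11' vs C='0': no prefix
  G='11' vs D='10': no prefix
No violation found over all pairs.

YES -- this is a valid prefix code. No codeword is a prefix of any other codeword.


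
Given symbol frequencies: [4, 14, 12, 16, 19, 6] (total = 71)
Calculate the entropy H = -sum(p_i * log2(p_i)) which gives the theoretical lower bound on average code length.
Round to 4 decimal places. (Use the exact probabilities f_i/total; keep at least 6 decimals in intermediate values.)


Per-symbol terms -p_i * log2(p_i) with p_i = f_i/71:
  p = 4/71 = 0.056338: log2(p) = -4.149747, -p*log2(p) = 0.233789
  p = 14/71 = 0.197183: log2(p) = -2.342392, -p*log2(p) = 0.461880
  p = 12/71 = 0.169014: log2(p) = -2.564785, -p*log2(p) = 0.433485
  p = 16/71 = 0.225352: log2(p) = -2.149747, -p*log2(p) = 0.484450
  p = 19/71 = 0.267606: log2(p) = -1.901820, -p*log2(p) = 0.508938
  p = 6/71 = 0.084507: log2(p) = -3.564785, -p*log2(p) = 0.301249
H = 0.233789 + 0.461880 + 0.433485 + 0.484450 + 0.508938 + 0.301249 = 2.423791

H = 2.4238 bits/symbol


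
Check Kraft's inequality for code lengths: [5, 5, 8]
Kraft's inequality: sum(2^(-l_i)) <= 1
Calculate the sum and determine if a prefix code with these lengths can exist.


Sum = 2^(-5) + 2^(-5) + 2^(-8)
    = 0.03125 + 0.03125 + 0.00390625
    = 17/256 = 0.06640625
Since 0.06640625 <= 1, Kraft's inequality IS satisfied.
A prefix code with these lengths CAN exist.

Kraft sum = 0.06640625. Satisfied.


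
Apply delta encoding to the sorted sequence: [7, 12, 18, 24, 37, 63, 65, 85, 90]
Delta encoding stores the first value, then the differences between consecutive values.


First value: 7
Deltas:
  12 - 7 = 5
  18 - 12 = 6
  24 - 18 = 6
  37 - 24 = 13
  63 - 37 = 26
  65 - 63 = 2
  85 - 65 = 20
  90 - 85 = 5


Delta encoded: [7, 5, 6, 6, 13, 26, 2, 20, 5]


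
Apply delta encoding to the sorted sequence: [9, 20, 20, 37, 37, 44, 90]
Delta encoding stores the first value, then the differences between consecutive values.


First value: 9
Deltas:
  20 - 9 = 11
  20 - 20 = 0
  37 - 20 = 17
  37 - 37 = 0
  44 - 37 = 7
  90 - 44 = 46


Delta encoded: [9, 11, 0, 17, 0, 7, 46]


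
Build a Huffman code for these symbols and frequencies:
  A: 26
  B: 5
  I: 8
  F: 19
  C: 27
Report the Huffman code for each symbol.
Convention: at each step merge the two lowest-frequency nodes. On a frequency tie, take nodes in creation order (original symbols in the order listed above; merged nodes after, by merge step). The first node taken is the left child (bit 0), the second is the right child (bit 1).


Huffman tree construction:
Step 1: Merge B(5) + I(8) = 13
Step 2: Merge (B+I)(13) + F(19) = 32
Step 3: Merge A(26) + C(27) = 53
Step 4: Merge ((B+I)+F)(32) + (A+C)(53) = 85
Read each symbol's code off the tree from the root (left child = 0, right child = 1).

Codes:
  A: 10 (length 2)
  B: 000 (length 3)
  I: 001 (length 3)
  F: 01 (length 2)
  C: 11 (length 2)
Average code length: 183/85 = 2.1529 bits/symbol


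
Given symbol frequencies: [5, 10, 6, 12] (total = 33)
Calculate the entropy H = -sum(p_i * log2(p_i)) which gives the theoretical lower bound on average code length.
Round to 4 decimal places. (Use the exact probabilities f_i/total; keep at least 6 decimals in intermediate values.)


Per-symbol terms -p_i * log2(p_i) with p_i = f_i/33:
  p = 5/33 = 0.151515: log2(p) = -2.722466, -p*log2(p) = 0.412495
  p = 10/33 = 0.303030: log2(p) = -1.722466, -p*log2(p) = 0.521959
  p = 6/33 = 0.181818: log2(p) = -2.459432, -p*log2(p) = 0.447169
  p = 12/33 = 0.363636: log2(p) = -1.459432, -p*log2(p) = 0.530702
H = 0.412495 + 0.521959 + 0.447169 + 0.530702 = 1.912325

H = 1.9123 bits/symbol


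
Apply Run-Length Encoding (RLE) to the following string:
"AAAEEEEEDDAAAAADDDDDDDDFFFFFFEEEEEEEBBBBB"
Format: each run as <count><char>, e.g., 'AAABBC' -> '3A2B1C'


Scanning runs left to right:
  i=0: run of 'A' x 3 -> '3A'
  i=3: run of 'E' x 5 -> '5E'
  i=8: run of 'D' x 2 -> '2D'
  i=10: run of 'A' x 5 -> '5A'
  i=15: run of 'D' x 8 -> '8D'
  i=23: run of 'F' x 6 -> '6F'
  i=29: run of 'E' x 7 -> '7E'
  i=36: run of 'B' x 5 -> '5B'

RLE = 3A5E2D5A8D6F7E5B


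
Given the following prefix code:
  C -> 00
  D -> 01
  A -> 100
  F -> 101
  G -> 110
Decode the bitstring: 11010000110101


Decoding step by step:
Bits 110 -> G
Bits 100 -> A
Bits 00 -> C
Bits 110 -> G
Bits 101 -> F


Decoded message: GACGF


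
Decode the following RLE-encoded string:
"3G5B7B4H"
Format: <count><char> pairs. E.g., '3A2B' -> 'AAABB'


Expanding each <count><char> pair:
  3G -> 'GGG'
  5B -> 'BBBBB'
  7B -> 'BBBBBBB'
  4H -> 'HHHH'

Decoded = GGGBBBBBBBBBBBBHHHH


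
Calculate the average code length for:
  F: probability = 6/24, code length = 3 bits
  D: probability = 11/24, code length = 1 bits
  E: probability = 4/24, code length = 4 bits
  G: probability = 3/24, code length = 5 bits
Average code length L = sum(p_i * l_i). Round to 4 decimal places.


Weighted contributions p_i * l_i:
  F: (6/24) * 3 = 18/24
  D: (11/24) * 1 = 11/24
  E: (4/24) * 4 = 16/24
  G: (3/24) * 5 = 15/24
Sum = (18 + 11 + 16 + 15)/24 = 60/24

L = 60/24 = 2.5000 bits/symbol


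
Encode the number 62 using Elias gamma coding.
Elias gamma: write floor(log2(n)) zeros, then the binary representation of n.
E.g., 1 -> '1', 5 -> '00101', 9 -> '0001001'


num_bits = floor(log2(62)) + 1 = 6
leading_zeros = num_bits - 1 = 5
binary(62) = 111110

Elias gamma(62) = '00000' + '111110' = 00000111110 (11 bits)


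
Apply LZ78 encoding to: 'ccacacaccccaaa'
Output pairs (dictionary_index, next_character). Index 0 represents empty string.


LZ78 encoding steps:
Dictionary: {0: ''}
Step 1: w='' (idx 0), next='c' -> output (0, 'c'), add 'c' as idx 1
Step 2: w='c' (idx 1), next='a' -> output (1, 'a'), add 'ca' as idx 2
Step 3: w='ca' (idx 2), next='c' -> output (2, 'c'), add 'cac' as idx 3
Step 4: w='' (idx 0), next='a' -> output (0, 'a'), add 'a' as idx 4
Step 5: w='c' (idx 1), next='c' -> output (1, 'c'), add 'cc' as idx 5
Step 6: w='cc' (idx 5), next='a' -> output (5, 'a'), add 'cca' as idx 6
Step 7: w='a' (idx 4), next='a' -> output (4, 'a'), add 'aa' as idx 7


Encoded: [(0, 'c'), (1, 'a'), (2, 'c'), (0, 'a'), (1, 'c'), (5, 'a'), (4, 'a')]


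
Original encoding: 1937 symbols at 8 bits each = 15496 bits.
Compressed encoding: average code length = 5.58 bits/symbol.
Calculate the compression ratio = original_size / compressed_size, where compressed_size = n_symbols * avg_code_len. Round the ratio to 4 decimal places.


original_size = n_symbols * orig_bits = 1937 * 8 = 15496 bits
compressed_size = n_symbols * avg_code_len = 1937 * 5.58 = 10808.46 bits
ratio = original_size / compressed_size = 15496 / 10808.46 = 1.4337

Compression ratio = 1.4337


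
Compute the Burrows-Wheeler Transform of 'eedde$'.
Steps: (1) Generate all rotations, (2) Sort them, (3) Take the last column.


Rotations (sorted):
  0: $eedde -> last char: e
  1: dde$ee -> last char: e
  2: de$eed -> last char: d
  3: e$eedd -> last char: d
  4: edde$e -> last char: e
  5: eedde$ -> last char: $


BWT = eedde$


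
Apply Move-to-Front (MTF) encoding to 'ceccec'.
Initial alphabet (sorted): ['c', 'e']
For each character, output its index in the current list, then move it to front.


MTF encoding:
'c': index 0 in ['c', 'e'] -> ['c', 'e']
'e': index 1 in ['c', 'e'] -> ['e', 'c']
'c': index 1 in ['e', 'c'] -> ['c', 'e']
'c': index 0 in ['c', 'e'] -> ['c', 'e']
'e': index 1 in ['c', 'e'] -> ['e', 'c']
'c': index 1 in ['e', 'c'] -> ['c', 'e']


Output: [0, 1, 1, 0, 1, 1]


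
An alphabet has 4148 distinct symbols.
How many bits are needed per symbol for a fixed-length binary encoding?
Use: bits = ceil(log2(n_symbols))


log2(4148) = 12.0182
Bracket: 2^12 = 4096 < 4148 <= 2^13 = 8192
So ceil(log2(4148)) = 13

bits = ceil(log2(4148)) = ceil(12.0182) = 13 bits


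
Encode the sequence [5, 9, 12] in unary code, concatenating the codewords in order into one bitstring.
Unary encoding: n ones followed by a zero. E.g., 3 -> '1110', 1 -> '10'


Encode each number as n ones followed by a terminating 0:
  5 -> 111110 (6 bits)
  9 -> 1111111110 (10 bits)
  12 -> 1111111111110 (13 bits)
Total length = 6 + 10 + 13 = 29 bits.

Unary([5, 9, 12]) = 11111011111111101111111111110 (29 bits)


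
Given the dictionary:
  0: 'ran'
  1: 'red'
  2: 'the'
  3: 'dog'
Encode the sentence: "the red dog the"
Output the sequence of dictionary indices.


Look up each word in the dictionary:
  'the' -> 2
  'red' -> 1
  'dog' -> 3
  'the' -> 2

Encoded: [2, 1, 3, 2]


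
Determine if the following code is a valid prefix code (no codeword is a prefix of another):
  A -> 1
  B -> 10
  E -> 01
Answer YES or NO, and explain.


Checking each pair (does one codeword prefix another?):
  A='1' vs B='10': prefix -- VIOLATION

NO -- this is NOT a valid prefix code. A (1) is a prefix of B (10).


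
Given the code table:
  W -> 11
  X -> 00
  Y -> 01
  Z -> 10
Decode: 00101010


Decoding:
00 -> X
10 -> Z
10 -> Z
10 -> Z


Result: XZZZ


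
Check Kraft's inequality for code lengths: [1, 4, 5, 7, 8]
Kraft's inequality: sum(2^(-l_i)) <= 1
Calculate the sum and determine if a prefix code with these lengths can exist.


Sum = 2^(-1) + 2^(-4) + 2^(-5) + 2^(-7) + 2^(-8)
    = 0.5 + 0.0625 + 0.03125 + 0.0078125 + 0.00390625
    = 155/256 = 0.60546875
Since 0.60546875 <= 1, Kraft's inequality IS satisfied.
A prefix code with these lengths CAN exist.

Kraft sum = 0.60546875. Satisfied.


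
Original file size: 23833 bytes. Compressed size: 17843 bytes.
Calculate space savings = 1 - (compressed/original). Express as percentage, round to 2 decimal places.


ratio = compressed/original = 17843/23833 = 0.748668
savings = 1 - ratio = 1 - 0.748668 = 0.251332
as a percentage: 0.251332 * 100 = 25.13%

Space savings = 1 - 17843/23833 = 25.13%


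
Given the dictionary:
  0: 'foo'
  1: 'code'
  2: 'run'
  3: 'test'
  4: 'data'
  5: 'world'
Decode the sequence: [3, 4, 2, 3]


Look up each index in the dictionary:
  3 -> 'test'
  4 -> 'data'
  2 -> 'run'
  3 -> 'test'

Decoded: "test data run test"


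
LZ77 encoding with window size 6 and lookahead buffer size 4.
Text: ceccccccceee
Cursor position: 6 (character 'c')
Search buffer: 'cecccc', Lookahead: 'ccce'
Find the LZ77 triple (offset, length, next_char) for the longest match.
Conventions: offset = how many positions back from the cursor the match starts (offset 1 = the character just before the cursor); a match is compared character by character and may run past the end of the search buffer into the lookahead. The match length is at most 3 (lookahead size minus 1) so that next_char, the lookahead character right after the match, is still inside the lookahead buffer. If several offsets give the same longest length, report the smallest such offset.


Try each offset into the search buffer:
  offset=1 (pos 5, char 'c'): match length 3
  offset=2 (pos 4, char 'c'): match length 3
  offset=3 (pos 3, char 'c'): match length 3
  offset=4 (pos 2, char 'c'): match length 3
  offset=5 (pos 1, char 'e'): match length 0
  offset=6 (pos 0, char 'c'): match length 1
Longest match has length 3, found at offsets 1, 2, 3, 4; take the smallest, offset 1.
next_char = character at position 6 + 3 = 9 -> 'e'

Best match: offset=1, length=3 (matching 'ccc' starting at position 5)
LZ77 triple: (1, 3, 'e')


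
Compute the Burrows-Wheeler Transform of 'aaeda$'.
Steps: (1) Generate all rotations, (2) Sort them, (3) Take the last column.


Rotations (sorted):
  0: $aaeda -> last char: a
  1: a$aaed -> last char: d
  2: aaeda$ -> last char: $
  3: aeda$a -> last char: a
  4: da$aae -> last char: e
  5: eda$aa -> last char: a


BWT = ad$aea


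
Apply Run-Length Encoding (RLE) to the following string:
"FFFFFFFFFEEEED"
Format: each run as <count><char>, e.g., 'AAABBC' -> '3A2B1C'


Scanning runs left to right:
  i=0: run of 'F' x 9 -> '9F'
  i=9: run of 'E' x 4 -> '4E'
  i=13: run of 'D' x 1 -> '1D'

RLE = 9F4E1D


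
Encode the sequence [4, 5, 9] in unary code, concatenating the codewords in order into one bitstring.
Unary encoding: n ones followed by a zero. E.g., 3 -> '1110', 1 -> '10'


Encode each number as n ones followed by a terminating 0:
  4 -> 11110 (5 bits)
  5 -> 111110 (6 bits)
  9 -> 1111111110 (10 bits)
Total length = 5 + 6 + 10 = 21 bits.

Unary([4, 5, 9]) = 111101111101111111110 (21 bits)


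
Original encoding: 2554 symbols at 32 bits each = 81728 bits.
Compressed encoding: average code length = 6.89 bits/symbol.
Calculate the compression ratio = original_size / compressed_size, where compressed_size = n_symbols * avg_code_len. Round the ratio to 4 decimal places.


original_size = n_symbols * orig_bits = 2554 * 32 = 81728 bits
compressed_size = n_symbols * avg_code_len = 2554 * 6.89 = 17597.06 bits
ratio = original_size / compressed_size = 81728 / 17597.06 = 4.6444

Compression ratio = 4.6444


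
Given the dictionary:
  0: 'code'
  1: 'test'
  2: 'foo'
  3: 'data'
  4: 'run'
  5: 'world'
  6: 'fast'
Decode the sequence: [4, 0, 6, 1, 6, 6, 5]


Look up each index in the dictionary:
  4 -> 'run'
  0 -> 'code'
  6 -> 'fast'
  1 -> 'test'
  6 -> 'fast'
  6 -> 'fast'
  5 -> 'world'

Decoded: "run code fast test fast fast world"


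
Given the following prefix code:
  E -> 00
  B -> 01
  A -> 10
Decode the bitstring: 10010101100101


Decoding step by step:
Bits 10 -> A
Bits 01 -> B
Bits 01 -> B
Bits 01 -> B
Bits 10 -> A
Bits 01 -> B
Bits 01 -> B


Decoded message: ABBBABB


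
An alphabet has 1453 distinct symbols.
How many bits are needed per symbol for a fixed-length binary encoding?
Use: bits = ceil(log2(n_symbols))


log2(1453) = 10.5048
Bracket: 2^10 = 1024 < 1453 <= 2^11 = 2048
So ceil(log2(1453)) = 11

bits = ceil(log2(1453)) = ceil(10.5048) = 11 bits


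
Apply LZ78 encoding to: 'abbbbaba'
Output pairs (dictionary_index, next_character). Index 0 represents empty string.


LZ78 encoding steps:
Dictionary: {0: ''}
Step 1: w='' (idx 0), next='a' -> output (0, 'a'), add 'a' as idx 1
Step 2: w='' (idx 0), next='b' -> output (0, 'b'), add 'b' as idx 2
Step 3: w='b' (idx 2), next='b' -> output (2, 'b'), add 'bb' as idx 3
Step 4: w='b' (idx 2), next='a' -> output (2, 'a'), add 'ba' as idx 4
Step 5: w='ba' (idx 4), end of input -> output (4, '')


Encoded: [(0, 'a'), (0, 'b'), (2, 'b'), (2, 'a'), (4, '')]


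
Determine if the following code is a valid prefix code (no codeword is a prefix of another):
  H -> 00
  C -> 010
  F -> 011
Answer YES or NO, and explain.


Checking each pair (does one codeword prefix another?):
  H='00' vs C='010': no prefix
  H='00' vs F='011': no prefix
  C='010' vs H='00': no prefix
  C='010' vs F='011': no prefix
  F='011' vs H='00': no prefix
  F='011' vs C='010': no prefix
No violation found over all pairs.

YES -- this is a valid prefix code. No codeword is a prefix of any other codeword.


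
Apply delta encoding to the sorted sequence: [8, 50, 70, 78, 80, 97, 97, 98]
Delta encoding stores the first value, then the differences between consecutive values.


First value: 8
Deltas:
  50 - 8 = 42
  70 - 50 = 20
  78 - 70 = 8
  80 - 78 = 2
  97 - 80 = 17
  97 - 97 = 0
  98 - 97 = 1


Delta encoded: [8, 42, 20, 8, 2, 17, 0, 1]


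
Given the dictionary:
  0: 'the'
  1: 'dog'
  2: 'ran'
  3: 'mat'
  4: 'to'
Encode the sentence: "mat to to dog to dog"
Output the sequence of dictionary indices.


Look up each word in the dictionary:
  'mat' -> 3
  'to' -> 4
  'to' -> 4
  'dog' -> 1
  'to' -> 4
  'dog' -> 1

Encoded: [3, 4, 4, 1, 4, 1]


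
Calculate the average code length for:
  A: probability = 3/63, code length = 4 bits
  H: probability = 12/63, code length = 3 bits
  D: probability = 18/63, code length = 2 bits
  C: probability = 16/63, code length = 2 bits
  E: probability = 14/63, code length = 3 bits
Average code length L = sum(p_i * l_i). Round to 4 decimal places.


Weighted contributions p_i * l_i:
  A: (3/63) * 4 = 12/63
  H: (12/63) * 3 = 36/63
  D: (18/63) * 2 = 36/63
  C: (16/63) * 2 = 32/63
  E: (14/63) * 3 = 42/63
Sum = (12 + 36 + 36 + 32 + 42)/63 = 158/63

L = 158/63 = 2.5079 bits/symbol


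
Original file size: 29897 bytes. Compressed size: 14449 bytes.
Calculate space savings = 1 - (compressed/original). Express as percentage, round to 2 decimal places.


ratio = compressed/original = 14449/29897 = 0.483293
savings = 1 - ratio = 1 - 0.483293 = 0.516707
as a percentage: 0.516707 * 100 = 51.67%

Space savings = 1 - 14449/29897 = 51.67%


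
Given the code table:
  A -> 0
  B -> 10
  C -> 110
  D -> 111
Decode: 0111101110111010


Decoding:
0 -> A
111 -> D
10 -> B
111 -> D
0 -> A
111 -> D
0 -> A
10 -> B


Result: ADBDADAB


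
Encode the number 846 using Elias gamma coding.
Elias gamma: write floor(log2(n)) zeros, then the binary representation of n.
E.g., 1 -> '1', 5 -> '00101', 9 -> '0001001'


num_bits = floor(log2(846)) + 1 = 10
leading_zeros = num_bits - 1 = 9
binary(846) = 1101001110

Elias gamma(846) = '000000000' + '1101001110' = 0000000001101001110 (19 bits)


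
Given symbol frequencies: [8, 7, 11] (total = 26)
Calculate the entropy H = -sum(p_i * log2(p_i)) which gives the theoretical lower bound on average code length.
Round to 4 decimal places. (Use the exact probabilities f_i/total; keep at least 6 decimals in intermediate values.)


Per-symbol terms -p_i * log2(p_i) with p_i = f_i/26:
  p = 8/26 = 0.307692: log2(p) = -1.700440, -p*log2(p) = 0.523212
  p = 7/26 = 0.269231: log2(p) = -1.893085, -p*log2(p) = 0.509677
  p = 11/26 = 0.423077: log2(p) = -1.241008, -p*log2(p) = 0.525042
H = 0.523212 + 0.509677 + 0.525042 = 1.557931

H = 1.5579 bits/symbol


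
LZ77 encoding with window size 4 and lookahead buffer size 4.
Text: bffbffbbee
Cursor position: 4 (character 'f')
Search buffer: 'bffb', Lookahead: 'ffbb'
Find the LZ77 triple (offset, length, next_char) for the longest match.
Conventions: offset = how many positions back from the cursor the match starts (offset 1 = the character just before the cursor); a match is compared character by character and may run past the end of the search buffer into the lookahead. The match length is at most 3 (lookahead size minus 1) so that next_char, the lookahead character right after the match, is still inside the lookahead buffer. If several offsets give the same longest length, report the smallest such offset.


Try each offset into the search buffer:
  offset=1 (pos 3, char 'b'): match length 0
  offset=2 (pos 2, char 'f'): match length 1
  offset=3 (pos 1, char 'f'): match length 3
  offset=4 (pos 0, char 'b'): match length 0
Longest match has length 3 at offset 3.
next_char = character at position 4 + 3 = 7 -> 'b'

Best match: offset=3, length=3 (matching 'ffb' starting at position 1)
LZ77 triple: (3, 3, 'b')


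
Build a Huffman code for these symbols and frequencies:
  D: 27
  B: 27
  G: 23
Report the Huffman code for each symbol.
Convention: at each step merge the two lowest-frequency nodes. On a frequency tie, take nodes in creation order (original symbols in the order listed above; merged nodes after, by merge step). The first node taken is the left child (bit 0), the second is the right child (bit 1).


Huffman tree construction:
Step 1: Merge G(23) + D(27) = 50
Step 2: Merge B(27) + (G+D)(50) = 77
Read each symbol's code off the tree from the root (left child = 0, right child = 1).

Codes:
  D: 11 (length 2)
  B: 0 (length 1)
  G: 10 (length 2)
Average code length: 127/77 = 1.6494 bits/symbol


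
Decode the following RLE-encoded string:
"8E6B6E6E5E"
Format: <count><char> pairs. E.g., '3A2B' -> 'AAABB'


Expanding each <count><char> pair:
  8E -> 'EEEEEEEE'
  6B -> 'BBBBBB'
  6E -> 'EEEEEE'
  6E -> 'EEEEEE'
  5E -> 'EEEEE'

Decoded = EEEEEEEEBBBBBBEEEEEEEEEEEEEEEEE


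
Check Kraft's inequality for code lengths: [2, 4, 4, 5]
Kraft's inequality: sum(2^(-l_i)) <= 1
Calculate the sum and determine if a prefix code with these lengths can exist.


Sum = 2^(-2) + 2^(-4) + 2^(-4) + 2^(-5)
    = 0.25 + 0.0625 + 0.0625 + 0.03125
    = 13/32 = 0.40625
Since 0.40625 <= 1, Kraft's inequality IS satisfied.
A prefix code with these lengths CAN exist.

Kraft sum = 0.40625. Satisfied.


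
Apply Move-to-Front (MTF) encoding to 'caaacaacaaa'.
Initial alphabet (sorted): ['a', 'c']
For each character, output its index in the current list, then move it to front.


MTF encoding:
'c': index 1 in ['a', 'c'] -> ['c', 'a']
'a': index 1 in ['c', 'a'] -> ['a', 'c']
'a': index 0 in ['a', 'c'] -> ['a', 'c']
'a': index 0 in ['a', 'c'] -> ['a', 'c']
'c': index 1 in ['a', 'c'] -> ['c', 'a']
'a': index 1 in ['c', 'a'] -> ['a', 'c']
'a': index 0 in ['a', 'c'] -> ['a', 'c']
'c': index 1 in ['a', 'c'] -> ['c', 'a']
'a': index 1 in ['c', 'a'] -> ['a', 'c']
'a': index 0 in ['a', 'c'] -> ['a', 'c']
'a': index 0 in ['a', 'c'] -> ['a', 'c']


Output: [1, 1, 0, 0, 1, 1, 0, 1, 1, 0, 0]


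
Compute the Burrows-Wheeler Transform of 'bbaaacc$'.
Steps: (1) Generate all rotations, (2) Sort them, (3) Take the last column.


Rotations (sorted):
  0: $bbaaacc -> last char: c
  1: aaacc$bb -> last char: b
  2: aacc$bba -> last char: a
  3: acc$bbaa -> last char: a
  4: baaacc$b -> last char: b
  5: bbaaacc$ -> last char: $
  6: c$bbaaac -> last char: c
  7: cc$bbaaa -> last char: a


BWT = cbaab$ca


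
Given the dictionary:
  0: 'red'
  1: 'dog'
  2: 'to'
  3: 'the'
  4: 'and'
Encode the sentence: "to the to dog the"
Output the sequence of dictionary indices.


Look up each word in the dictionary:
  'to' -> 2
  'the' -> 3
  'to' -> 2
  'dog' -> 1
  'the' -> 3

Encoded: [2, 3, 2, 1, 3]


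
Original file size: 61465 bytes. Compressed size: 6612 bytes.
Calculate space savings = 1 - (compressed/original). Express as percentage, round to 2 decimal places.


ratio = compressed/original = 6612/61465 = 0.107573
savings = 1 - ratio = 1 - 0.107573 = 0.892427
as a percentage: 0.892427 * 100 = 89.24%

Space savings = 1 - 6612/61465 = 89.24%


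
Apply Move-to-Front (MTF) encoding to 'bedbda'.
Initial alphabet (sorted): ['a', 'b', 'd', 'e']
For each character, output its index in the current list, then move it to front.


MTF encoding:
'b': index 1 in ['a', 'b', 'd', 'e'] -> ['b', 'a', 'd', 'e']
'e': index 3 in ['b', 'a', 'd', 'e'] -> ['e', 'b', 'a', 'd']
'd': index 3 in ['e', 'b', 'a', 'd'] -> ['d', 'e', 'b', 'a']
'b': index 2 in ['d', 'e', 'b', 'a'] -> ['b', 'd', 'e', 'a']
'd': index 1 in ['b', 'd', 'e', 'a'] -> ['d', 'b', 'e', 'a']
'a': index 3 in ['d', 'b', 'e', 'a'] -> ['a', 'd', 'b', 'e']


Output: [1, 3, 3, 2, 1, 3]


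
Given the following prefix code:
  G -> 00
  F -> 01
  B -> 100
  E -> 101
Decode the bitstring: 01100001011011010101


Decoding step by step:
Bits 01 -> F
Bits 100 -> B
Bits 00 -> G
Bits 101 -> E
Bits 101 -> E
Bits 101 -> E
Bits 01 -> F
Bits 01 -> F


Decoded message: FBGEEEFF


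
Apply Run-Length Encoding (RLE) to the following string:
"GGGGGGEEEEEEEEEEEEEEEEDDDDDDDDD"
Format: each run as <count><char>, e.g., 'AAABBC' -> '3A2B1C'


Scanning runs left to right:
  i=0: run of 'G' x 6 -> '6G'
  i=6: run of 'E' x 16 -> '16E'
  i=22: run of 'D' x 9 -> '9D'

RLE = 6G16E9D


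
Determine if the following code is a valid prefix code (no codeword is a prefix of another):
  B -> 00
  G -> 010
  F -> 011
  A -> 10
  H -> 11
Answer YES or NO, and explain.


Checking each pair (does one codeword prefix another?):
  B='00' vs G='010': no prefix
  B='00' vs F='011': no prefix
  B='00' vs A='10': no prefix
  B='00' vs H='11': no prefix
  G='010' vs B='00': no prefix
  G='010' vs F='011': no prefix
  G='010' vs A='10': no prefix
  G='010' vs H='11': no prefix
  F='011' vs B='00': no prefix
  F='011' vs G='010': no prefix
  F='011' vs A='10': no prefix
  F='011' vs H='11': no prefix
  A='10' vs B='00': no prefix
  A='10' vs G='010': no prefix
  A='10' vs F='011': no prefix
  A='10' vs H='11': no prefix
  H='11' vs B='00': no prefix
  H='11' vs G='010': no prefix
  H='11' vs F='011': no prefix
  H='11' vs A='10': no prefix
No violation found over all pairs.

YES -- this is a valid prefix code. No codeword is a prefix of any other codeword.


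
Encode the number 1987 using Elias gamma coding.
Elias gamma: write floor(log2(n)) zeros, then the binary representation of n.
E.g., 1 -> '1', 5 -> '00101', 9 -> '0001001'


num_bits = floor(log2(1987)) + 1 = 11
leading_zeros = num_bits - 1 = 10
binary(1987) = 11111000011

Elias gamma(1987) = '0000000000' + '11111000011' = 000000000011111000011 (21 bits)


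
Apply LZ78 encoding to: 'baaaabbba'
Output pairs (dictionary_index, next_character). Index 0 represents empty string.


LZ78 encoding steps:
Dictionary: {0: ''}
Step 1: w='' (idx 0), next='b' -> output (0, 'b'), add 'b' as idx 1
Step 2: w='' (idx 0), next='a' -> output (0, 'a'), add 'a' as idx 2
Step 3: w='a' (idx 2), next='a' -> output (2, 'a'), add 'aa' as idx 3
Step 4: w='a' (idx 2), next='b' -> output (2, 'b'), add 'ab' as idx 4
Step 5: w='b' (idx 1), next='b' -> output (1, 'b'), add 'bb' as idx 5
Step 6: w='a' (idx 2), end of input -> output (2, '')


Encoded: [(0, 'b'), (0, 'a'), (2, 'a'), (2, 'b'), (1, 'b'), (2, '')]


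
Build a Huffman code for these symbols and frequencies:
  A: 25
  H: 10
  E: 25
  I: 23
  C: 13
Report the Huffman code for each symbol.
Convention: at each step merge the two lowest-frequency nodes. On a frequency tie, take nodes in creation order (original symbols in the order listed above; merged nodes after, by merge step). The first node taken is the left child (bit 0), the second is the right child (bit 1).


Huffman tree construction:
Step 1: Merge H(10) + C(13) = 23
Step 2: Merge I(23) + (H+C)(23) = 46
Step 3: Merge A(25) + E(25) = 50
Step 4: Merge (I+(H+C))(46) + (A+E)(50) = 96
Read each symbol's code off the tree from the root (left child = 0, right child = 1).

Codes:
  A: 10 (length 2)
  H: 010 (length 3)
  E: 11 (length 2)
  I: 00 (length 2)
  C: 011 (length 3)
Average code length: 215/96 = 2.2396 bits/symbol


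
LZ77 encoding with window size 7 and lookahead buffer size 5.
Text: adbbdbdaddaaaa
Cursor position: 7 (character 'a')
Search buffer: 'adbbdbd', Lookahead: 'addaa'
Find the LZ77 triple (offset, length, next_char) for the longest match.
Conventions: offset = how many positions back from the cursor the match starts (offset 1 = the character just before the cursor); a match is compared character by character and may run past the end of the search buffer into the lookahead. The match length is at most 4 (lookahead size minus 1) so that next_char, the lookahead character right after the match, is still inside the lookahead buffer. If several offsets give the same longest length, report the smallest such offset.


Try each offset into the search buffer:
  offset=1 (pos 6, char 'd'): match length 0
  offset=2 (pos 5, char 'b'): match length 0
  offset=3 (pos 4, char 'd'): match length 0
  offset=4 (pos 3, char 'b'): match length 0
  offset=5 (pos 2, char 'b'): match length 0
  offset=6 (pos 1, char 'd'): match length 0
  offset=7 (pos 0, char 'a'): match length 2
Longest match has length 2 at offset 7.
next_char = character at position 7 + 2 = 9 -> 'd'

Best match: offset=7, length=2 (matching 'ad' starting at position 0)
LZ77 triple: (7, 2, 'd')


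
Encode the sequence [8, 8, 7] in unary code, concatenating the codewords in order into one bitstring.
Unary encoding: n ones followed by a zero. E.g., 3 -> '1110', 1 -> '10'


Encode each number as n ones followed by a terminating 0:
  8 -> 111111110 (9 bits)
  8 -> 111111110 (9 bits)
  7 -> 11111110 (8 bits)
Total length = 9 + 9 + 8 = 26 bits.

Unary([8, 8, 7]) = 11111111011111111011111110 (26 bits)


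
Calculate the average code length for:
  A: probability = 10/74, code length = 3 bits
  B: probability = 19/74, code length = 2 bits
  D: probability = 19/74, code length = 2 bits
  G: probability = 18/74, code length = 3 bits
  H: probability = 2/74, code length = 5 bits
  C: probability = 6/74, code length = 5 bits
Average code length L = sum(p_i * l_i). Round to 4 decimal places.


Weighted contributions p_i * l_i:
  A: (10/74) * 3 = 30/74
  B: (19/74) * 2 = 38/74
  D: (19/74) * 2 = 38/74
  G: (18/74) * 3 = 54/74
  H: (2/74) * 5 = 10/74
  C: (6/74) * 5 = 30/74
Sum = (30 + 38 + 38 + 54 + 10 + 30)/74 = 200/74

L = 200/74 = 2.7027 bits/symbol


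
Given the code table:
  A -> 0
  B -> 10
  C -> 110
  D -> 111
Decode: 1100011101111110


Decoding:
110 -> C
0 -> A
0 -> A
111 -> D
0 -> A
111 -> D
111 -> D
0 -> A


Result: CAADADDA


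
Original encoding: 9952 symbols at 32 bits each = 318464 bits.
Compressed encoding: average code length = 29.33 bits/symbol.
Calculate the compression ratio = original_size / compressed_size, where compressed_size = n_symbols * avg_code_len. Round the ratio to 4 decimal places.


original_size = n_symbols * orig_bits = 9952 * 32 = 318464 bits
compressed_size = n_symbols * avg_code_len = 9952 * 29.33 = 291892.16 bits
ratio = original_size / compressed_size = 318464 / 291892.16 = 1.091

Compression ratio = 1.091


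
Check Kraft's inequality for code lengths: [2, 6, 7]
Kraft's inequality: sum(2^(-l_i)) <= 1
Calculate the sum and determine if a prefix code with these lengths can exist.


Sum = 2^(-2) + 2^(-6) + 2^(-7)
    = 0.25 + 0.015625 + 0.0078125
    = 35/128 = 0.2734375
Since 0.2734375 <= 1, Kraft's inequality IS satisfied.
A prefix code with these lengths CAN exist.

Kraft sum = 0.2734375. Satisfied.


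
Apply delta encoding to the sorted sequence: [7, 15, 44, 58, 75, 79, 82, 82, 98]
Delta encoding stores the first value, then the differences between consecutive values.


First value: 7
Deltas:
  15 - 7 = 8
  44 - 15 = 29
  58 - 44 = 14
  75 - 58 = 17
  79 - 75 = 4
  82 - 79 = 3
  82 - 82 = 0
  98 - 82 = 16


Delta encoded: [7, 8, 29, 14, 17, 4, 3, 0, 16]


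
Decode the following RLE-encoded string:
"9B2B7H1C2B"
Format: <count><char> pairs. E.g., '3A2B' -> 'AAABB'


Expanding each <count><char> pair:
  9B -> 'BBBBBBBBB'
  2B -> 'BB'
  7H -> 'HHHHHHH'
  1C -> 'C'
  2B -> 'BB'

Decoded = BBBBBBBBBBBHHHHHHHCBB


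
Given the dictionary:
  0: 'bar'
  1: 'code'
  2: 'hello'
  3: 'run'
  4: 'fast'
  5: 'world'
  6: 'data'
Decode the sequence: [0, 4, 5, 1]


Look up each index in the dictionary:
  0 -> 'bar'
  4 -> 'fast'
  5 -> 'world'
  1 -> 'code'

Decoded: "bar fast world code"


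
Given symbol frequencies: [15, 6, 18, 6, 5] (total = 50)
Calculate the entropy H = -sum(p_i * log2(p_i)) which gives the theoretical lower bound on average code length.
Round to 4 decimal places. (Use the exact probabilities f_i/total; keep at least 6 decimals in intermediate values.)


Per-symbol terms -p_i * log2(p_i) with p_i = f_i/50:
  p = 15/50 = 0.300000: log2(p) = -1.736966, -p*log2(p) = 0.521090
  p = 6/50 = 0.120000: log2(p) = -3.058894, -p*log2(p) = 0.367067
  p = 18/50 = 0.360000: log2(p) = -1.473931, -p*log2(p) = 0.530615
  p = 6/50 = 0.120000: log2(p) = -3.058894, -p*log2(p) = 0.367067
  p = 5/50 = 0.100000: log2(p) = -3.321928, -p*log2(p) = 0.332193
H = 0.521090 + 0.367067 + 0.530615 + 0.367067 + 0.332193 = 2.118032

H = 2.118 bits/symbol


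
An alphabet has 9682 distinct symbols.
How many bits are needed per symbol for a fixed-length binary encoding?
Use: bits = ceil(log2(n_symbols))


log2(9682) = 13.2411
Bracket: 2^13 = 8192 < 9682 <= 2^14 = 16384
So ceil(log2(9682)) = 14

bits = ceil(log2(9682)) = ceil(13.2411) = 14 bits


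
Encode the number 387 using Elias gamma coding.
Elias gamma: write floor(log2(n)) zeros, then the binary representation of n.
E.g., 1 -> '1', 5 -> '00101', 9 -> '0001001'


num_bits = floor(log2(387)) + 1 = 9
leading_zeros = num_bits - 1 = 8
binary(387) = 110000011

Elias gamma(387) = '00000000' + '110000011' = 00000000110000011 (17 bits)


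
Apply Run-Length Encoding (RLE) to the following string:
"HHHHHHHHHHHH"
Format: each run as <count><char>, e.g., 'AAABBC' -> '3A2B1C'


Scanning runs left to right:
  i=0: run of 'H' x 12 -> '12H'

RLE = 12H


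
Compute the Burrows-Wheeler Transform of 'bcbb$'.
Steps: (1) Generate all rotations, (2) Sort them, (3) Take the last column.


Rotations (sorted):
  0: $bcbb -> last char: b
  1: b$bcb -> last char: b
  2: bb$bc -> last char: c
  3: bcbb$ -> last char: $
  4: cbb$b -> last char: b


BWT = bbc$b


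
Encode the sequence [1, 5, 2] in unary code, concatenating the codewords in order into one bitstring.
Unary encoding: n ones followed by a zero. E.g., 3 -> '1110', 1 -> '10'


Encode each number as n ones followed by a terminating 0:
  1 -> 10 (2 bits)
  5 -> 111110 (6 bits)
  2 -> 110 (3 bits)
Total length = 2 + 6 + 3 = 11 bits.

Unary([1, 5, 2]) = 10111110110 (11 bits)


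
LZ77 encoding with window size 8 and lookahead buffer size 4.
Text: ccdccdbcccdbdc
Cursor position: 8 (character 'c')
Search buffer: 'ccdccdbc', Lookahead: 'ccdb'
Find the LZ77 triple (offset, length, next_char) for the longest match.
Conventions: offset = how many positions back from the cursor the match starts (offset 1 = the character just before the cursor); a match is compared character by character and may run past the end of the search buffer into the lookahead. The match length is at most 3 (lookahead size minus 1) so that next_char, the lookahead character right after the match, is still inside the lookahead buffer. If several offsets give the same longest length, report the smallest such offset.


Try each offset into the search buffer:
  offset=1 (pos 7, char 'c'): match length 2
  offset=2 (pos 6, char 'b'): match length 0
  offset=3 (pos 5, char 'd'): match length 0
  offset=4 (pos 4, char 'c'): match length 1
  offset=5 (pos 3, char 'c'): match length 3
  offset=6 (pos 2, char 'd'): match length 0
  offset=7 (pos 1, char 'c'): match length 1
  offset=8 (pos 0, char 'c'): match length 3
Longest match has length 3, found at offsets 5, 8; take the smallest, offset 5.
next_char = character at position 8 + 3 = 11 -> 'b'

Best match: offset=5, length=3 (matching 'ccd' starting at position 3)
LZ77 triple: (5, 3, 'b')
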